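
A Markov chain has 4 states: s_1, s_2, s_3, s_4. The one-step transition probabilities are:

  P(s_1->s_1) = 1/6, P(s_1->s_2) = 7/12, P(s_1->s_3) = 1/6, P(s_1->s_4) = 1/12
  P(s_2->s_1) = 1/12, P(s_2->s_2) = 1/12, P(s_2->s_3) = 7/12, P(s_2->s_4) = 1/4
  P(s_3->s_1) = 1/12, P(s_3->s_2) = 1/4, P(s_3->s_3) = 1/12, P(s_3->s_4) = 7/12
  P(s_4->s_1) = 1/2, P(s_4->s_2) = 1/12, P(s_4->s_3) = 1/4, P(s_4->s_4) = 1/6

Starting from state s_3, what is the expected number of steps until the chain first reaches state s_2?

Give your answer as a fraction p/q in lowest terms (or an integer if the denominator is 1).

Answer: 868/239

Derivation:
Let h_i = expected steps to first reach s_2 from state i.
Boundary: h_s_2 = 0.
First-step equations for the other states:
  h_s_1 = 1 + 1/6*h_s_1 + 7/12*h_s_2 + 1/6*h_s_3 + 1/12*h_s_4
  h_s_3 = 1 + 1/12*h_s_1 + 1/4*h_s_2 + 1/12*h_s_3 + 7/12*h_s_4
  h_s_4 = 1 + 1/2*h_s_1 + 1/12*h_s_2 + 1/4*h_s_3 + 1/6*h_s_4

Substituting h_s_2 = 0 and rearranging gives the linear system (I - Q) h = 1:
  [5/6, -1/6, -1/12] . (h_s_1, h_s_3, h_s_4) = 1
  [-1/12, 11/12, -7/12] . (h_s_1, h_s_3, h_s_4) = 1
  [-1/2, -1/4, 5/6] . (h_s_1, h_s_3, h_s_4) = 1

Solving yields:
  h_s_1 = 548/239
  h_s_3 = 868/239
  h_s_4 = 876/239

Starting state is s_3, so the expected hitting time is h_s_3 = 868/239.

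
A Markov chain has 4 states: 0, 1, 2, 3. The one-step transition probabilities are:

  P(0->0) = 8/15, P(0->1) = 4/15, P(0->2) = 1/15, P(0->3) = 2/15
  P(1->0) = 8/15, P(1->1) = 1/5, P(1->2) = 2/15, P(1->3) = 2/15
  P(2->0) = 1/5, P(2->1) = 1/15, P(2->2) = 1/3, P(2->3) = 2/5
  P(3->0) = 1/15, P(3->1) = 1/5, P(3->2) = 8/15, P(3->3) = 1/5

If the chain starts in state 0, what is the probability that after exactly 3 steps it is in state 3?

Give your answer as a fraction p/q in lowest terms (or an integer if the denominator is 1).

Answer: 634/3375

Derivation:
Computing P^3 by repeated multiplication:
P^1 =
  0: [8/15, 4/15, 1/15, 2/15]
  1: [8/15, 1/5, 2/15, 2/15]
  2: [1/5, 1/15, 1/3, 2/5]
  3: [1/15, 1/5, 8/15, 1/5]
P^2 =
  0: [101/225, 17/75, 37/225, 4/25]
  1: [32/75, 49/225, 8/45, 8/45]
  2: [53/225, 38/225, 26/75, 56/225]
  3: [59/225, 2/15, 71/225, 13/45]
P^3 =
  0: [1363/3375, 26/125, 676/3375, 634/3375]
  1: [88/225, 691/3375, 238/1125, 26/135]
  2: [1018/3375, 572/3375, 967/3375, 818/3375]
  3: [22/75, 592/3375, 994/3375, 799/3375]

(P^3)[0 -> 3] = 634/3375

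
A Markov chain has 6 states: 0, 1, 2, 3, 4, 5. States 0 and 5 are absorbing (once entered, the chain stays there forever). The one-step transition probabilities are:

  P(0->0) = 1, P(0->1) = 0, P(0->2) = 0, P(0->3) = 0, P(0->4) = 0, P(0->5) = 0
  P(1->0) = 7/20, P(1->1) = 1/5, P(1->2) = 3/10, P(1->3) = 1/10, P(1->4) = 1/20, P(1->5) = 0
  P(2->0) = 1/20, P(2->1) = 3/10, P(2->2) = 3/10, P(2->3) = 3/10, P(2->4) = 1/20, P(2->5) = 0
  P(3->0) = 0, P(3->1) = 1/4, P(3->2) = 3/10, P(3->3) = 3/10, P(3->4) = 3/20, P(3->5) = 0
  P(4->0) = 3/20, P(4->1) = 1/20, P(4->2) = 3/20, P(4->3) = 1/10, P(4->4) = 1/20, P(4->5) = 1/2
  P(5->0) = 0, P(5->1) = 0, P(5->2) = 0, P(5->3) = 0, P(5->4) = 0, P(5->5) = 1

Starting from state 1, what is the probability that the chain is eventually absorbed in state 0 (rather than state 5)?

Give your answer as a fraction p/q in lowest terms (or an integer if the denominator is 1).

Answer: 1157/1381

Derivation:
Let a_i = P(absorbed in 0 | start in state i).
Boundary conditions: a_0 = 1, a_5 = 0.
For each transient state i, a_i = sum_j P(i->j) * a_j:
  a_1 = 7/20*a_0 + 1/5*a_1 + 3/10*a_2 + 1/10*a_3 + 1/20*a_4 + 0*a_5
  a_2 = 1/20*a_0 + 3/10*a_1 + 3/10*a_2 + 3/10*a_3 + 1/20*a_4 + 0*a_5
  a_3 = 0*a_0 + 1/4*a_1 + 3/10*a_2 + 3/10*a_3 + 3/20*a_4 + 0*a_5
  a_4 = 3/20*a_0 + 1/20*a_1 + 3/20*a_2 + 1/10*a_3 + 1/20*a_4 + 1/2*a_5

Substituting a_0 = 1 and a_5 = 0, rearrange to (I - Q) a = r where r[i] = P(i -> 0):
  [4/5, -3/10, -1/10, -1/20] . (a_1, a_2, a_3, a_4) = 7/20
  [-3/10, 7/10, -3/10, -1/20] . (a_1, a_2, a_3, a_4) = 1/20
  [-1/4, -3/10, 7/10, -3/20] . (a_1, a_2, a_3, a_4) = 0
  [-1/20, -3/20, -1/10, 19/20] . (a_1, a_2, a_3, a_4) = 3/20

Solving yields:
  a_1 = 1157/1381
  a_2 = 1055/1381
  a_3 = 983/1381
  a_4 = 549/1381

Starting state is 1, so the absorption probability is a_1 = 1157/1381.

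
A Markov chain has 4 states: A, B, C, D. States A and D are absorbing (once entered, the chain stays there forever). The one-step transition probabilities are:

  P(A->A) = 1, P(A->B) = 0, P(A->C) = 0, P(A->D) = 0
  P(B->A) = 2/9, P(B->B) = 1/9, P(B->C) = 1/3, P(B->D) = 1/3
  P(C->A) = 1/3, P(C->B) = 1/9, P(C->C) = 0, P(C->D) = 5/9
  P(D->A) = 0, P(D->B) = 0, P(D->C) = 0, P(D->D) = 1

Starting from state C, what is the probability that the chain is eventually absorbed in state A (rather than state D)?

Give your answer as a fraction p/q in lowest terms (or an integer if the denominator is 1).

Answer: 26/69

Derivation:
Let a_i = P(absorbed in A | start in state i).
Boundary conditions: a_A = 1, a_D = 0.
For each transient state i, a_i = sum_j P(i->j) * a_j:
  a_B = 2/9*a_A + 1/9*a_B + 1/3*a_C + 1/3*a_D
  a_C = 1/3*a_A + 1/9*a_B + 0*a_C + 5/9*a_D

Substituting a_A = 1 and a_D = 0, rearrange to (I - Q) a = r where r[i] = P(i -> A):
  [8/9, -1/3] . (a_B, a_C) = 2/9
  [-1/9, 1] . (a_B, a_C) = 1/3

Solving yields:
  a_B = 9/23
  a_C = 26/69

Starting state is C, so the absorption probability is a_C = 26/69.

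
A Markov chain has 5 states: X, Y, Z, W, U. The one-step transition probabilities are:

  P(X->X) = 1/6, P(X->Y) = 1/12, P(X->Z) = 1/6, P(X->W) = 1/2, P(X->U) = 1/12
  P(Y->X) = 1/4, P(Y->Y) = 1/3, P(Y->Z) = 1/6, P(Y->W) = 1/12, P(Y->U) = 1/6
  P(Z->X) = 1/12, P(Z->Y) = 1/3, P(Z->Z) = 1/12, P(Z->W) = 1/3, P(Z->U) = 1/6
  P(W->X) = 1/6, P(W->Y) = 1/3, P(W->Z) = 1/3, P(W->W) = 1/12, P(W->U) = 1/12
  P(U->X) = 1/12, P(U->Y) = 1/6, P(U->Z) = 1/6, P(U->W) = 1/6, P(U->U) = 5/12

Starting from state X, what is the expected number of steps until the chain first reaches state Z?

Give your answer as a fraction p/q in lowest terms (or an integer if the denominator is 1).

Let h_i = expected steps to first reach Z from state i.
Boundary: h_Z = 0.
First-step equations for the other states:
  h_X = 1 + 1/6*h_X + 1/12*h_Y + 1/6*h_Z + 1/2*h_W + 1/12*h_U
  h_Y = 1 + 1/4*h_X + 1/3*h_Y + 1/6*h_Z + 1/12*h_W + 1/6*h_U
  h_W = 1 + 1/6*h_X + 1/3*h_Y + 1/3*h_Z + 1/12*h_W + 1/12*h_U
  h_U = 1 + 1/12*h_X + 1/6*h_Y + 1/6*h_Z + 1/6*h_W + 5/12*h_U

Substituting h_Z = 0 and rearranging gives the linear system (I - Q) h = 1:
  [5/6, -1/12, -1/2, -1/12] . (h_X, h_Y, h_W, h_U) = 1
  [-1/4, 2/3, -1/12, -1/6] . (h_X, h_Y, h_W, h_U) = 1
  [-1/6, -1/3, 11/12, -1/12] . (h_X, h_Y, h_W, h_U) = 1
  [-1/12, -1/6, -1/6, 7/12] . (h_X, h_Y, h_W, h_U) = 1

Solving yields:
  h_X = 1339/280
  h_Y = 1427/280
  h_W = 171/40
  h_U = 203/40

Starting state is X, so the expected hitting time is h_X = 1339/280.

Answer: 1339/280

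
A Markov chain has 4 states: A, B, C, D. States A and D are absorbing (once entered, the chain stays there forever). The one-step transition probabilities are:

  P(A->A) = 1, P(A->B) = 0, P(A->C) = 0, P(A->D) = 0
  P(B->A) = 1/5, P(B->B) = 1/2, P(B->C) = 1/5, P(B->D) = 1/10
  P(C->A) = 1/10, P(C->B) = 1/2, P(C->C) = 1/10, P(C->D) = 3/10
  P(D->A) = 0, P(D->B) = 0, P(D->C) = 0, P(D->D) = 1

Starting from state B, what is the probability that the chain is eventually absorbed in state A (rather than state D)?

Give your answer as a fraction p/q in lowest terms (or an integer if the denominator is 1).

Let a_i = P(absorbed in A | start in state i).
Boundary conditions: a_A = 1, a_D = 0.
For each transient state i, a_i = sum_j P(i->j) * a_j:
  a_B = 1/5*a_A + 1/2*a_B + 1/5*a_C + 1/10*a_D
  a_C = 1/10*a_A + 1/2*a_B + 1/10*a_C + 3/10*a_D

Substituting a_A = 1 and a_D = 0, rearrange to (I - Q) a = r where r[i] = P(i -> A):
  [1/2, -1/5] . (a_B, a_C) = 1/5
  [-1/2, 9/10] . (a_B, a_C) = 1/10

Solving yields:
  a_B = 4/7
  a_C = 3/7

Starting state is B, so the absorption probability is a_B = 4/7.

Answer: 4/7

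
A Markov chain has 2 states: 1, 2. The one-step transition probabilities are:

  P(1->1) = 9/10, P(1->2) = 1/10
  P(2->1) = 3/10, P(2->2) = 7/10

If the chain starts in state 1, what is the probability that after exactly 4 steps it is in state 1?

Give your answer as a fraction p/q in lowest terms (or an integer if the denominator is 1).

Answer: 489/625

Derivation:
Computing P^4 by repeated multiplication:
P^1 =
  1: [9/10, 1/10]
  2: [3/10, 7/10]
P^2 =
  1: [21/25, 4/25]
  2: [12/25, 13/25]
P^3 =
  1: [201/250, 49/250]
  2: [147/250, 103/250]
P^4 =
  1: [489/625, 136/625]
  2: [408/625, 217/625]

(P^4)[1 -> 1] = 489/625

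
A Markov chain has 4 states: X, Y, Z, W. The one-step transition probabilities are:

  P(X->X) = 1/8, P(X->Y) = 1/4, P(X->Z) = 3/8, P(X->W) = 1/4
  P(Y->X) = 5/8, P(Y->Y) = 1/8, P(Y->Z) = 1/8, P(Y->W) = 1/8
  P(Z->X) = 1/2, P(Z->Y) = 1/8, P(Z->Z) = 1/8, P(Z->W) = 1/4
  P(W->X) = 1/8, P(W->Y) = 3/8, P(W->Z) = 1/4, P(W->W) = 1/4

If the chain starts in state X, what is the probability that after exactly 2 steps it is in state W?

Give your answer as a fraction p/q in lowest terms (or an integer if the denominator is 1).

Answer: 7/32

Derivation:
Computing P^2 by repeated multiplication:
P^1 =
  X: [1/8, 1/4, 3/8, 1/4]
  Y: [5/8, 1/8, 1/8, 1/8]
  Z: [1/2, 1/8, 1/8, 1/4]
  W: [1/8, 3/8, 1/4, 1/4]
P^2 =
  X: [25/64, 13/64, 3/16, 7/32]
  Y: [15/64, 15/64, 19/64, 15/64]
  Z: [15/64, 1/4, 9/32, 15/64]
  W: [13/32, 13/64, 3/16, 13/64]

(P^2)[X -> W] = 7/32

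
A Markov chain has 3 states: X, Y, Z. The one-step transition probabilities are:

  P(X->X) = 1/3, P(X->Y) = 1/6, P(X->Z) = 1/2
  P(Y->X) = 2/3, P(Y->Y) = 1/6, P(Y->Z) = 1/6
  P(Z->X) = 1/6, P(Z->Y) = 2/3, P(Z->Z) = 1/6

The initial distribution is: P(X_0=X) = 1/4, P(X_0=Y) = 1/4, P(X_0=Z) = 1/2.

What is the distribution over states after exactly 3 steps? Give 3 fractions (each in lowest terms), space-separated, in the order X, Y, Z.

Answer: 83/216 11/36 67/216

Derivation:
Propagating the distribution step by step (d_{t+1} = d_t * P):
d_0 = (X=1/4, Y=1/4, Z=1/2)
  d_1[X] = 1/4*1/3 + 1/4*2/3 + 1/2*1/6 = 1/3
  d_1[Y] = 1/4*1/6 + 1/4*1/6 + 1/2*2/3 = 5/12
  d_1[Z] = 1/4*1/2 + 1/4*1/6 + 1/2*1/6 = 1/4
d_1 = (X=1/3, Y=5/12, Z=1/4)
  d_2[X] = 1/3*1/3 + 5/12*2/3 + 1/4*1/6 = 31/72
  d_2[Y] = 1/3*1/6 + 5/12*1/6 + 1/4*2/3 = 7/24
  d_2[Z] = 1/3*1/2 + 5/12*1/6 + 1/4*1/6 = 5/18
d_2 = (X=31/72, Y=7/24, Z=5/18)
  d_3[X] = 31/72*1/3 + 7/24*2/3 + 5/18*1/6 = 83/216
  d_3[Y] = 31/72*1/6 + 7/24*1/6 + 5/18*2/3 = 11/36
  d_3[Z] = 31/72*1/2 + 7/24*1/6 + 5/18*1/6 = 67/216
d_3 = (X=83/216, Y=11/36, Z=67/216)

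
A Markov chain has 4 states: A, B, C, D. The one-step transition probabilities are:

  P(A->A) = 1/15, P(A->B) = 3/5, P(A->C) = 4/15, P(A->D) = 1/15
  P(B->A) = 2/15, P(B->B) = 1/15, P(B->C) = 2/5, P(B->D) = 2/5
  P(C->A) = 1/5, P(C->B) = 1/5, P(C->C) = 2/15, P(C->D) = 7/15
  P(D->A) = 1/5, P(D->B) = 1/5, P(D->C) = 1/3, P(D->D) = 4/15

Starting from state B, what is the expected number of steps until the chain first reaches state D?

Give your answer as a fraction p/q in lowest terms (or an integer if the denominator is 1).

Answer: 2295/854

Derivation:
Let h_i = expected steps to first reach D from state i.
Boundary: h_D = 0.
First-step equations for the other states:
  h_A = 1 + 1/15*h_A + 3/5*h_B + 4/15*h_C + 1/15*h_D
  h_B = 1 + 2/15*h_A + 1/15*h_B + 2/5*h_C + 2/5*h_D
  h_C = 1 + 1/5*h_A + 1/5*h_B + 2/15*h_C + 7/15*h_D

Substituting h_D = 0 and rearranging gives the linear system (I - Q) h = 1:
  [14/15, -3/5, -4/15] . (h_A, h_B, h_C) = 1
  [-2/15, 14/15, -2/5] . (h_A, h_B, h_C) = 1
  [-1/5, -1/5, 13/15] . (h_A, h_B, h_C) = 1

Solving yields:
  h_A = 6045/1708
  h_B = 2295/854
  h_C = 4425/1708

Starting state is B, so the expected hitting time is h_B = 2295/854.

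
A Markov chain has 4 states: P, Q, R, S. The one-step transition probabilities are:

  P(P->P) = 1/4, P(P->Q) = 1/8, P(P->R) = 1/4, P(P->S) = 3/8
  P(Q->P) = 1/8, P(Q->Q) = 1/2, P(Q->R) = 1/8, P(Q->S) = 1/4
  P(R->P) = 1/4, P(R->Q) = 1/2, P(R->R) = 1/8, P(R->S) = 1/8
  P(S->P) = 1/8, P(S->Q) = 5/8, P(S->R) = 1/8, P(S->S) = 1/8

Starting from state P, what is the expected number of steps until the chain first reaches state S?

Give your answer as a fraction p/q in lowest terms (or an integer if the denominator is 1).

Answer: 128/37

Derivation:
Let h_i = expected steps to first reach S from state i.
Boundary: h_S = 0.
First-step equations for the other states:
  h_P = 1 + 1/4*h_P + 1/8*h_Q + 1/4*h_R + 3/8*h_S
  h_Q = 1 + 1/8*h_P + 1/2*h_Q + 1/8*h_R + 1/4*h_S
  h_R = 1 + 1/4*h_P + 1/2*h_Q + 1/8*h_R + 1/8*h_S

Substituting h_S = 0 and rearranging gives the linear system (I - Q) h = 1:
  [3/4, -1/8, -1/4] . (h_P, h_Q, h_R) = 1
  [-1/8, 1/2, -1/8] . (h_P, h_Q, h_R) = 1
  [-1/4, -1/2, 7/8] . (h_P, h_Q, h_R) = 1

Solving yields:
  h_P = 128/37
  h_Q = 440/111
  h_R = 488/111

Starting state is P, so the expected hitting time is h_P = 128/37.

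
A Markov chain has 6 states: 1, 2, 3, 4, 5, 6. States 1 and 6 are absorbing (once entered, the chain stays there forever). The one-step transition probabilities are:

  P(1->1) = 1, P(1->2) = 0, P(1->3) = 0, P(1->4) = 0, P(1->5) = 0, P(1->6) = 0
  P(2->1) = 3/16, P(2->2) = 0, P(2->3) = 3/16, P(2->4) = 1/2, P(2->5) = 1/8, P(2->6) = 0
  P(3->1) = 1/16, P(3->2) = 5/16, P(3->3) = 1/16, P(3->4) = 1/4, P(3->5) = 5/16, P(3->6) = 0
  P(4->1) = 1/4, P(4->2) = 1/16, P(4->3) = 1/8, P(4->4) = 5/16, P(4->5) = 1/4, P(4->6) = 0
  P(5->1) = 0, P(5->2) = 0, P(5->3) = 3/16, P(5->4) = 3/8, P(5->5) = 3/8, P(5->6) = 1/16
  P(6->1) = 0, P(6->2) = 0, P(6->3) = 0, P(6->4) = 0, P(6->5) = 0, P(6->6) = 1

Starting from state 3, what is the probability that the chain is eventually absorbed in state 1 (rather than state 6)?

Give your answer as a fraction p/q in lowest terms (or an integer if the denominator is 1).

Answer: 4552/5239

Derivation:
Let a_i = P(absorbed in 1 | start in state i).
Boundary conditions: a_1 = 1, a_6 = 0.
For each transient state i, a_i = sum_j P(i->j) * a_j:
  a_2 = 3/16*a_1 + 0*a_2 + 3/16*a_3 + 1/2*a_4 + 1/8*a_5 + 0*a_6
  a_3 = 1/16*a_1 + 5/16*a_2 + 1/16*a_3 + 1/4*a_4 + 5/16*a_5 + 0*a_6
  a_4 = 1/4*a_1 + 1/16*a_2 + 1/8*a_3 + 5/16*a_4 + 1/4*a_5 + 0*a_6
  a_5 = 0*a_1 + 0*a_2 + 3/16*a_3 + 3/8*a_4 + 3/8*a_5 + 1/16*a_6

Substituting a_1 = 1 and a_6 = 0, rearrange to (I - Q) a = r where r[i] = P(i -> 1):
  [1, -3/16, -1/2, -1/8] . (a_2, a_3, a_4, a_5) = 3/16
  [-5/16, 15/16, -1/4, -5/16] . (a_2, a_3, a_4, a_5) = 1/16
  [-1/16, -1/8, 11/16, -1/4] . (a_2, a_3, a_4, a_5) = 1/4
  [0, -3/16, -3/8, 5/8] . (a_2, a_3, a_4, a_5) = 0

Solving yields:
  a_2 = 9391/10478
  a_3 = 4552/5239
  a_4 = 9353/10478
  a_5 = 8343/10478

Starting state is 3, so the absorption probability is a_3 = 4552/5239.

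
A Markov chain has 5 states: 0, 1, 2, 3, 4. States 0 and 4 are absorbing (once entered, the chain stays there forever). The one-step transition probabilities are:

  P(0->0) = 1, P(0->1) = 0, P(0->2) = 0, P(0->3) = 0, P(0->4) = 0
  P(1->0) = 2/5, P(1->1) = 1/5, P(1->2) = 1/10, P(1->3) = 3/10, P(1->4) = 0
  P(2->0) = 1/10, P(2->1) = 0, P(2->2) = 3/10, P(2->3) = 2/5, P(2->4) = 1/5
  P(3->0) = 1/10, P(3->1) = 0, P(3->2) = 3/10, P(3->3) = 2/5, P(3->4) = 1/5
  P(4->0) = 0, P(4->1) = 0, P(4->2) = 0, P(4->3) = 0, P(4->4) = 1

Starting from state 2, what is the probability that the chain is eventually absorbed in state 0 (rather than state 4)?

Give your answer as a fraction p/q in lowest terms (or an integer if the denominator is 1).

Let a_i = P(absorbed in 0 | start in state i).
Boundary conditions: a_0 = 1, a_4 = 0.
For each transient state i, a_i = sum_j P(i->j) * a_j:
  a_1 = 2/5*a_0 + 1/5*a_1 + 1/10*a_2 + 3/10*a_3 + 0*a_4
  a_2 = 1/10*a_0 + 0*a_1 + 3/10*a_2 + 2/5*a_3 + 1/5*a_4
  a_3 = 1/10*a_0 + 0*a_1 + 3/10*a_2 + 2/5*a_3 + 1/5*a_4

Substituting a_0 = 1 and a_4 = 0, rearrange to (I - Q) a = r where r[i] = P(i -> 0):
  [4/5, -1/10, -3/10] . (a_1, a_2, a_3) = 2/5
  [0, 7/10, -2/5] . (a_1, a_2, a_3) = 1/10
  [0, -3/10, 3/5] . (a_1, a_2, a_3) = 1/10

Solving yields:
  a_1 = 2/3
  a_2 = 1/3
  a_3 = 1/3

Starting state is 2, so the absorption probability is a_2 = 1/3.

Answer: 1/3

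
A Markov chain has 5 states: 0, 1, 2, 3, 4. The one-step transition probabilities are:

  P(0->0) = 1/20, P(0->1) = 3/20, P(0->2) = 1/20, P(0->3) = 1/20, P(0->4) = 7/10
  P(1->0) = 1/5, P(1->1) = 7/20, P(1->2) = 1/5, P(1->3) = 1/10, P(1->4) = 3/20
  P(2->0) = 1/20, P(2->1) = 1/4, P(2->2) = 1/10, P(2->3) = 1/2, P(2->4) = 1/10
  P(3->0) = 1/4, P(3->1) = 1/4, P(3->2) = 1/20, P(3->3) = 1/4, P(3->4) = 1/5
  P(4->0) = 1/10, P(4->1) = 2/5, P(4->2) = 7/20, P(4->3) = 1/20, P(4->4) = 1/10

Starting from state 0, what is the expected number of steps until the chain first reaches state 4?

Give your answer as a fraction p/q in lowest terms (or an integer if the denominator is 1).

Answer: 23380/10949

Derivation:
Let h_i = expected steps to first reach 4 from state i.
Boundary: h_4 = 0.
First-step equations for the other states:
  h_0 = 1 + 1/20*h_0 + 3/20*h_1 + 1/20*h_2 + 1/20*h_3 + 7/10*h_4
  h_1 = 1 + 1/5*h_0 + 7/20*h_1 + 1/5*h_2 + 1/10*h_3 + 3/20*h_4
  h_2 = 1 + 1/20*h_0 + 1/4*h_1 + 1/10*h_2 + 1/2*h_3 + 1/10*h_4
  h_3 = 1 + 1/4*h_0 + 1/4*h_1 + 1/20*h_2 + 1/4*h_3 + 1/5*h_4

Substituting h_4 = 0 and rearranging gives the linear system (I - Q) h = 1:
  [19/20, -3/20, -1/20, -1/20] . (h_0, h_1, h_2, h_3) = 1
  [-1/5, 13/20, -1/5, -1/10] . (h_0, h_1, h_2, h_3) = 1
  [-1/20, -1/4, 9/10, -1/2] . (h_0, h_1, h_2, h_3) = 1
  [-1/4, -1/4, -1/20, 3/4] . (h_0, h_1, h_2, h_3) = 1

Solving yields:
  h_0 = 23380/10949
  h_1 = 45280/10949
  h_2 = 48670/10949
  h_3 = 40730/10949

Starting state is 0, so the expected hitting time is h_0 = 23380/10949.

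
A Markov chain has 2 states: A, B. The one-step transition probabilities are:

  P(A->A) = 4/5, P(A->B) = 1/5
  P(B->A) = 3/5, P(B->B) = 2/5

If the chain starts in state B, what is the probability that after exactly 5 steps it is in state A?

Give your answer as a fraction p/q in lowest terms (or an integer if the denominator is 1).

Answer: 2343/3125

Derivation:
Computing P^5 by repeated multiplication:
P^1 =
  A: [4/5, 1/5]
  B: [3/5, 2/5]
P^2 =
  A: [19/25, 6/25]
  B: [18/25, 7/25]
P^3 =
  A: [94/125, 31/125]
  B: [93/125, 32/125]
P^4 =
  A: [469/625, 156/625]
  B: [468/625, 157/625]
P^5 =
  A: [2344/3125, 781/3125]
  B: [2343/3125, 782/3125]

(P^5)[B -> A] = 2343/3125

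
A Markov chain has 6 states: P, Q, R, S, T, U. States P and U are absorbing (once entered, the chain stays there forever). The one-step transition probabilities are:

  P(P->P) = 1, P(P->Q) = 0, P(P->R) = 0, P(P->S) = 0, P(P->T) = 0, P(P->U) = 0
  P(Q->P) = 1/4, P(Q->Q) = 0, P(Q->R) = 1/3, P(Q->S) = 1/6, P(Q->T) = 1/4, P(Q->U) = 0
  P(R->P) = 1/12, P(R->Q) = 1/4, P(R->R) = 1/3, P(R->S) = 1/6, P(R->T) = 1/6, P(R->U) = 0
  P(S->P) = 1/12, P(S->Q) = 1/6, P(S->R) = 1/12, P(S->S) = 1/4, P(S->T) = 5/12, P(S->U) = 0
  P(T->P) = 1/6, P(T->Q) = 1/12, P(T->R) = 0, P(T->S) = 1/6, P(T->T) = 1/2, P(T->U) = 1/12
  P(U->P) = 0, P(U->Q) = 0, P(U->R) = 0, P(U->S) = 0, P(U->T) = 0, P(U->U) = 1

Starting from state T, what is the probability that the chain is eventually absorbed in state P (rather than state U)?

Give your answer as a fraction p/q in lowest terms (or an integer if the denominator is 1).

Answer: 325/438

Derivation:
Let a_i = P(absorbed in P | start in state i).
Boundary conditions: a_P = 1, a_U = 0.
For each transient state i, a_i = sum_j P(i->j) * a_j:
  a_Q = 1/4*a_P + 0*a_Q + 1/3*a_R + 1/6*a_S + 1/4*a_T + 0*a_U
  a_R = 1/12*a_P + 1/4*a_Q + 1/3*a_R + 1/6*a_S + 1/6*a_T + 0*a_U
  a_S = 1/12*a_P + 1/6*a_Q + 1/12*a_R + 1/4*a_S + 5/12*a_T + 0*a_U
  a_T = 1/6*a_P + 1/12*a_Q + 0*a_R + 1/6*a_S + 1/2*a_T + 1/12*a_U

Substituting a_P = 1 and a_U = 0, rearrange to (I - Q) a = r where r[i] = P(i -> P):
  [1, -1/3, -1/6, -1/4] . (a_Q, a_R, a_S, a_T) = 1/4
  [-1/4, 2/3, -1/6, -1/6] . (a_Q, a_R, a_S, a_T) = 1/12
  [-1/6, -1/12, 3/4, -5/12] . (a_Q, a_R, a_S, a_T) = 1/12
  [-1/12, 0, -1/6, 1/2] . (a_Q, a_R, a_S, a_T) = 1/6

Solving yields:
  a_Q = 1111/1314
  a_R = 2177/2628
  a_S = 2111/2628
  a_T = 325/438

Starting state is T, so the absorption probability is a_T = 325/438.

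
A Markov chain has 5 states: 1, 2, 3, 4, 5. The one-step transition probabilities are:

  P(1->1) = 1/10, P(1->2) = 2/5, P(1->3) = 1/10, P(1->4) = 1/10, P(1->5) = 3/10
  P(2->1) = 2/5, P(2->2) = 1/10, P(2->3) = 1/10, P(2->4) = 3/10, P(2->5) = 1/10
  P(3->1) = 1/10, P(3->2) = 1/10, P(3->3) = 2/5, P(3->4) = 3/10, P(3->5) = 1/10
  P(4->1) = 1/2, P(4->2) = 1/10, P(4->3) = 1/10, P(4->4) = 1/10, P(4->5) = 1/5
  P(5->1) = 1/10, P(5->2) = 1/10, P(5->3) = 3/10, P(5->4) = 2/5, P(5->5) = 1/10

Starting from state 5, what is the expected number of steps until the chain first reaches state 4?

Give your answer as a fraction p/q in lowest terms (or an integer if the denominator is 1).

Answer: 630/199

Derivation:
Let h_i = expected steps to first reach 4 from state i.
Boundary: h_4 = 0.
First-step equations for the other states:
  h_1 = 1 + 1/10*h_1 + 2/5*h_2 + 1/10*h_3 + 1/10*h_4 + 3/10*h_5
  h_2 = 1 + 2/5*h_1 + 1/10*h_2 + 1/10*h_3 + 3/10*h_4 + 1/10*h_5
  h_3 = 1 + 1/10*h_1 + 1/10*h_2 + 2/5*h_3 + 3/10*h_4 + 1/10*h_5
  h_5 = 1 + 1/10*h_1 + 1/10*h_2 + 3/10*h_3 + 2/5*h_4 + 1/10*h_5

Substituting h_4 = 0 and rearranging gives the linear system (I - Q) h = 1:
  [9/10, -2/5, -1/10, -3/10] . (h_1, h_2, h_3, h_5) = 1
  [-2/5, 9/10, -1/10, -1/10] . (h_1, h_2, h_3, h_5) = 1
  [-1/10, -1/10, 3/5, -1/10] . (h_1, h_2, h_3, h_5) = 1
  [-1/10, -1/10, -3/10, 9/10] . (h_1, h_2, h_3, h_5) = 1

Solving yields:
  h_1 = 10900/2587
  h_2 = 9640/2587
  h_3 = 700/199
  h_5 = 630/199

Starting state is 5, so the expected hitting time is h_5 = 630/199.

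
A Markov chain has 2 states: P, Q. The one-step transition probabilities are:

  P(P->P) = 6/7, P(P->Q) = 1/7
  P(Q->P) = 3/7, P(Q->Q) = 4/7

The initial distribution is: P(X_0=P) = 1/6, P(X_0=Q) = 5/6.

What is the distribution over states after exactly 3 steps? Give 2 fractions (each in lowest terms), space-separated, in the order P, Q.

Answer: 69/98 29/98

Derivation:
Propagating the distribution step by step (d_{t+1} = d_t * P):
d_0 = (P=1/6, Q=5/6)
  d_1[P] = 1/6*6/7 + 5/6*3/7 = 1/2
  d_1[Q] = 1/6*1/7 + 5/6*4/7 = 1/2
d_1 = (P=1/2, Q=1/2)
  d_2[P] = 1/2*6/7 + 1/2*3/7 = 9/14
  d_2[Q] = 1/2*1/7 + 1/2*4/7 = 5/14
d_2 = (P=9/14, Q=5/14)
  d_3[P] = 9/14*6/7 + 5/14*3/7 = 69/98
  d_3[Q] = 9/14*1/7 + 5/14*4/7 = 29/98
d_3 = (P=69/98, Q=29/98)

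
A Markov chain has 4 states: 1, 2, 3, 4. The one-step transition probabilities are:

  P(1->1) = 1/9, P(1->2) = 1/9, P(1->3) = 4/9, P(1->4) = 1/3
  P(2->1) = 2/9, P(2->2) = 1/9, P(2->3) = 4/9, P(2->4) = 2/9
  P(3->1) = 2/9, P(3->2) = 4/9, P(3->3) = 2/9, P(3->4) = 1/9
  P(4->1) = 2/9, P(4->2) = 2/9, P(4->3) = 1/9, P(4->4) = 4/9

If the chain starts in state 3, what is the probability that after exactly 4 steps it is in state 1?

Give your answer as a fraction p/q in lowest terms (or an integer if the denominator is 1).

Computing P^4 by repeated multiplication:
P^1 =
  1: [1/9, 1/9, 4/9, 1/3]
  2: [2/9, 1/9, 4/9, 2/9]
  3: [2/9, 4/9, 2/9, 1/9]
  4: [2/9, 2/9, 1/9, 4/9]
P^2 =
  1: [17/81, 8/27, 19/81, 7/27]
  2: [16/81, 23/81, 22/81, 20/81]
  3: [16/81, 16/81, 29/81, 20/81]
  4: [16/81, 16/81, 22/81, 1/3]
P^3 =
  1: [145/729, 53/243, 223/729, 202/729]
  2: [146/729, 167/729, 220/729, 196/729]
  3: [146/729, 188/729, 206/729, 7/27]
  4: [146/729, 58/243, 199/729, 70/243]
P^4 =
  1: [1313/6561, 1600/6561, 1864/6561, 1784/6561]
  2: [1312/6561, 1585/6561, 1888/6561, 592/2187]
  3: [1312/6561, 512/2187, 1937/6561, 592/2187]
  4: [1312/6561, 512/2187, 1888/6561, 1825/6561]

(P^4)[3 -> 1] = 1312/6561

Answer: 1312/6561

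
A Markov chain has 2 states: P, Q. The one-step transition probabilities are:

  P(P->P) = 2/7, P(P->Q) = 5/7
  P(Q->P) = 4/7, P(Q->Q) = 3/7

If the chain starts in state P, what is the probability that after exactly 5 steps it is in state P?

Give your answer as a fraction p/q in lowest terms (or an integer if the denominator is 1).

Answer: 7452/16807

Derivation:
Computing P^5 by repeated multiplication:
P^1 =
  P: [2/7, 5/7]
  Q: [4/7, 3/7]
P^2 =
  P: [24/49, 25/49]
  Q: [20/49, 29/49]
P^3 =
  P: [148/343, 195/343]
  Q: [156/343, 187/343]
P^4 =
  P: [1076/2401, 1325/2401]
  Q: [1060/2401, 1341/2401]
P^5 =
  P: [7452/16807, 9355/16807]
  Q: [7484/16807, 9323/16807]

(P^5)[P -> P] = 7452/16807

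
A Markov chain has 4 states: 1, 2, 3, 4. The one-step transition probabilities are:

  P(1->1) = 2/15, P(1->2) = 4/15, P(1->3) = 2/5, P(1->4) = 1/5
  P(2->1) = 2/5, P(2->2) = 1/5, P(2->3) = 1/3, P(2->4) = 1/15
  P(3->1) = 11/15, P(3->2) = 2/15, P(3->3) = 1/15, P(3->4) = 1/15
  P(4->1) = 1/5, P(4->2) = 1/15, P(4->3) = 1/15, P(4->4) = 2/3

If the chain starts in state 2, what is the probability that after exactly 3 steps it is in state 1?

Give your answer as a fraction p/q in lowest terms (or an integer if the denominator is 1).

Answer: 47/135

Derivation:
Computing P^3 by repeated multiplication:
P^1 =
  1: [2/15, 4/15, 2/5, 1/5]
  2: [2/5, 1/5, 1/3, 1/15]
  3: [11/15, 2/15, 1/15, 1/15]
  4: [1/5, 1/15, 1/15, 2/3]
P^2 =
  1: [103/225, 7/45, 41/225, 46/225]
  2: [88/225, 44/225, 19/75, 4/25]
  3: [16/75, 53/225, 26/75, 46/225]
  4: [53/225, 3/25, 34/225, 37/75]
P^3 =
  1: [67/225, 43/225, 176/675, 169/675]
  2: [47/135, 634/3375, 841/3375, 29/135]
  3: [94/225, 553/3375, 677/3375, 49/225]
  4: [13/45, 472/3375, 598/3375, 266/675]

(P^3)[2 -> 1] = 47/135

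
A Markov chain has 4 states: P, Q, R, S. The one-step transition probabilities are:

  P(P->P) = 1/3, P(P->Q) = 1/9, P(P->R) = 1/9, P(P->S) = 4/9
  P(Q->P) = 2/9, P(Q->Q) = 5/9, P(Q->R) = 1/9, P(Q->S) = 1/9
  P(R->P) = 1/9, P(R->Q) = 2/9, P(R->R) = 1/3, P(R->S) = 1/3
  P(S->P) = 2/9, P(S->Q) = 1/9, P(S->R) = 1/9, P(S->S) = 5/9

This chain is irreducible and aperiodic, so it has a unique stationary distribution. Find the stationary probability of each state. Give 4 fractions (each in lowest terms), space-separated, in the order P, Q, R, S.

Answer: 13/56 8/35 1/7 111/280

Derivation:
The stationary distribution satisfies pi = pi * P, i.e.:
  pi_P = 1/3*pi_P + 2/9*pi_Q + 1/9*pi_R + 2/9*pi_S
  pi_Q = 1/9*pi_P + 5/9*pi_Q + 2/9*pi_R + 1/9*pi_S
  pi_R = 1/9*pi_P + 1/9*pi_Q + 1/3*pi_R + 1/9*pi_S
  pi_S = 4/9*pi_P + 1/9*pi_Q + 1/3*pi_R + 5/9*pi_S
with normalization: pi_P + pi_Q + pi_R + pi_S = 1.

Using the first 3 balance equations plus normalization, the linear system A*pi = b is:
  [-2/3, 2/9, 1/9, 2/9] . pi = 0
  [1/9, -4/9, 2/9, 1/9] . pi = 0
  [1/9, 1/9, -2/3, 1/9] . pi = 0
  [1, 1, 1, 1] . pi = 1

Solving yields:
  pi_P = 13/56
  pi_Q = 8/35
  pi_R = 1/7
  pi_S = 111/280

Verification (pi * P):
  13/56*1/3 + 8/35*2/9 + 1/7*1/9 + 111/280*2/9 = 13/56 = pi_P  (ok)
  13/56*1/9 + 8/35*5/9 + 1/7*2/9 + 111/280*1/9 = 8/35 = pi_Q  (ok)
  13/56*1/9 + 8/35*1/9 + 1/7*1/3 + 111/280*1/9 = 1/7 = pi_R  (ok)
  13/56*4/9 + 8/35*1/9 + 1/7*1/3 + 111/280*5/9 = 111/280 = pi_S  (ok)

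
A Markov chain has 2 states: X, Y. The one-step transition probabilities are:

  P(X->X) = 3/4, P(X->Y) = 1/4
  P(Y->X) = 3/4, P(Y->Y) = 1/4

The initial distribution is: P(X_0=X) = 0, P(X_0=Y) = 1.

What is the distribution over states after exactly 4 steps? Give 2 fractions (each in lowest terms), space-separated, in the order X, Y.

Answer: 3/4 1/4

Derivation:
Propagating the distribution step by step (d_{t+1} = d_t * P):
d_0 = (X=0, Y=1)
  d_1[X] = 0*3/4 + 1*3/4 = 3/4
  d_1[Y] = 0*1/4 + 1*1/4 = 1/4
d_1 = (X=3/4, Y=1/4)
  d_2[X] = 3/4*3/4 + 1/4*3/4 = 3/4
  d_2[Y] = 3/4*1/4 + 1/4*1/4 = 1/4
d_2 = (X=3/4, Y=1/4)
  d_3[X] = 3/4*3/4 + 1/4*3/4 = 3/4
  d_3[Y] = 3/4*1/4 + 1/4*1/4 = 1/4
d_3 = (X=3/4, Y=1/4)
  d_4[X] = 3/4*3/4 + 1/4*3/4 = 3/4
  d_4[Y] = 3/4*1/4 + 1/4*1/4 = 1/4
d_4 = (X=3/4, Y=1/4)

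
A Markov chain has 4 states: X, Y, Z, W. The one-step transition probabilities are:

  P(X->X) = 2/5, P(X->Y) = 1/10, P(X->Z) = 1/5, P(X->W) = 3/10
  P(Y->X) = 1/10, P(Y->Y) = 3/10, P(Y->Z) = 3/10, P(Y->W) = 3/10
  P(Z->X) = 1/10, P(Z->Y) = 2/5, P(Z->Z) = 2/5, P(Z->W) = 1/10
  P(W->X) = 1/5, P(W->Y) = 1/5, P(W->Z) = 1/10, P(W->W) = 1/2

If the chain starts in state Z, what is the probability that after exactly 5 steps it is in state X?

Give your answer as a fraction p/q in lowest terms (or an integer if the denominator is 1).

Computing P^5 by repeated multiplication:
P^1 =
  X: [2/5, 1/10, 1/5, 3/10]
  Y: [1/10, 3/10, 3/10, 3/10]
  Z: [1/10, 2/5, 2/5, 1/10]
  W: [1/5, 1/5, 1/10, 1/2]
P^2 =
  X: [1/4, 21/100, 11/50, 8/25]
  Y: [4/25, 7/25, 13/50, 3/10]
  Z: [7/50, 31/100, 31/100, 6/25]
  W: [21/100, 11/50, 19/100, 19/50]
P^3 =
  X: [207/1000, 6/25, 233/1000, 8/25]
  Y: [89/500, 33/125, 1/4, 77/250]
  Z: [83/500, 279/1000, 269/1000, 143/500]
  W: [201/1000, 239/1000, 111/500, 169/500]
P^4 =
  X: [1941/10000, 2499/10000, 1193/5000, 1587/5000]
  Y: [921/5000, 1293/5000, 307/1250, 779/2500]
  Z: [223/1250, 2651/10000, 2531/10000, 1517/5000]
  W: [1941/10000, 1241/5000, 469/2000, 202/625]
P^5 =
  X: [18997/100000, 2533/10000, 24097/100000, 3947/12500]
  Y: [9321/50000, 3207/12500, 12191/50000, 783/2500]
  Z: [9193/50000, 25929/100000, 24679/100000, 15503/50000]
  W: [3811/20000, 25231/100000, 1197/5000, 15887/50000]

(P^5)[Z -> X] = 9193/50000

Answer: 9193/50000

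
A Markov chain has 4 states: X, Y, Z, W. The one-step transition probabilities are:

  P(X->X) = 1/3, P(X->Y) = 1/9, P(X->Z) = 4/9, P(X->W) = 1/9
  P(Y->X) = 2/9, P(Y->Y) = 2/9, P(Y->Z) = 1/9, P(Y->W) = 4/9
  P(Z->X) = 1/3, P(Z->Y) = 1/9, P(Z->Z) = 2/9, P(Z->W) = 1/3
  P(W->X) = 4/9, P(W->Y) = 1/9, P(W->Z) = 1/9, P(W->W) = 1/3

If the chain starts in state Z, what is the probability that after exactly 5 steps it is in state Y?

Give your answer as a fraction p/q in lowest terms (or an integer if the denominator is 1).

Answer: 7381/59049

Derivation:
Computing P^5 by repeated multiplication:
P^1 =
  X: [1/3, 1/9, 4/9, 1/9]
  Y: [2/9, 2/9, 1/9, 4/9]
  Z: [1/3, 1/9, 2/9, 1/3]
  W: [4/9, 1/9, 1/9, 1/3]
P^2 =
  X: [1/3, 10/81, 22/81, 22/81]
  Y: [29/81, 11/81, 16/81, 25/81]
  Z: [29/81, 10/81, 20/81, 22/81]
  W: [29/81, 10/81, 22/81, 20/81]
P^3 =
  X: [85/243, 91/729, 184/729, 199/729]
  Y: [257/729, 92/729, 184/729, 196/729]
  Z: [85/243, 91/729, 188/729, 65/243]
  W: [253/729, 91/729, 190/729, 65/243]
P^4 =
  X: [85/243, 820/6561, 1678/6561, 1768/6561]
  Y: [2291/6561, 821/6561, 1684/6561, 1765/6561]
  Z: [2291/6561, 820/6561, 1682/6561, 1768/6561]
  W: [2291/6561, 820/6561, 1678/6561, 1772/6561]
P^5 =
  X: [6877/19683, 7381/59049, 15124/59049, 15913/59049]
  Y: [20627/59049, 7382/59049, 15118/59049, 15922/59049]
  Z: [6877/19683, 7381/59049, 15116/59049, 1769/6561]
  W: [20635/59049, 7381/59049, 15112/59049, 1769/6561]

(P^5)[Z -> Y] = 7381/59049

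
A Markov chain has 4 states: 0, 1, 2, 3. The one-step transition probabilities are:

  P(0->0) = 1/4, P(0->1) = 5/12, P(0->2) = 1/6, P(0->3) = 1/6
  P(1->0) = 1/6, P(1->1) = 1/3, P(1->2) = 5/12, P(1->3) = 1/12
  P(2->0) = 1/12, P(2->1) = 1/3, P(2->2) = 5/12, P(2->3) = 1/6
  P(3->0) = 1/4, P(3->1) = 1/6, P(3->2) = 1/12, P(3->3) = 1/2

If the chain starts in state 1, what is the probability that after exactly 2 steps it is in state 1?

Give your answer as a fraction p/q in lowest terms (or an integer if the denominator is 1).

Answer: 1/3

Derivation:
Computing P^2 by repeated multiplication:
P^1 =
  0: [1/4, 5/12, 1/6, 1/6]
  1: [1/6, 1/3, 5/12, 1/12]
  2: [1/12, 1/3, 5/12, 1/6]
  3: [1/4, 1/6, 1/12, 1/2]
P^2 =
  0: [3/16, 47/144, 43/144, 3/16]
  1: [11/72, 1/3, 25/72, 1/6]
  2: [11/72, 5/16, 49/144, 7/36]
  3: [2/9, 13/48, 3/16, 23/72]

(P^2)[1 -> 1] = 1/3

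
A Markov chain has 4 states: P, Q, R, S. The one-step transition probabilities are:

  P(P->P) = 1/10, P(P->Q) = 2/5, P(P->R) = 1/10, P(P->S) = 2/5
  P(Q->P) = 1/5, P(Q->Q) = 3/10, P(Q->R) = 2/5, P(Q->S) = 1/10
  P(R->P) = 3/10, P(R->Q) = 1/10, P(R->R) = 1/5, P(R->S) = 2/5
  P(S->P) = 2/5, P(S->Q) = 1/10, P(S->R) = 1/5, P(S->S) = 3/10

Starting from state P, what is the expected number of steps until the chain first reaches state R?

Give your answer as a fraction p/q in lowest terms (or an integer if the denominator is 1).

Answer: 14/3

Derivation:
Let h_i = expected steps to first reach R from state i.
Boundary: h_R = 0.
First-step equations for the other states:
  h_P = 1 + 1/10*h_P + 2/5*h_Q + 1/10*h_R + 2/5*h_S
  h_Q = 1 + 1/5*h_P + 3/10*h_Q + 2/5*h_R + 1/10*h_S
  h_S = 1 + 2/5*h_P + 1/10*h_Q + 1/5*h_R + 3/10*h_S

Substituting h_R = 0 and rearranging gives the linear system (I - Q) h = 1:
  [9/10, -2/5, -2/5] . (h_P, h_Q, h_S) = 1
  [-1/5, 7/10, -1/10] . (h_P, h_Q, h_S) = 1
  [-2/5, -1/10, 7/10] . (h_P, h_Q, h_S) = 1

Solving yields:
  h_P = 14/3
  h_Q = 41/12
  h_S = 55/12

Starting state is P, so the expected hitting time is h_P = 14/3.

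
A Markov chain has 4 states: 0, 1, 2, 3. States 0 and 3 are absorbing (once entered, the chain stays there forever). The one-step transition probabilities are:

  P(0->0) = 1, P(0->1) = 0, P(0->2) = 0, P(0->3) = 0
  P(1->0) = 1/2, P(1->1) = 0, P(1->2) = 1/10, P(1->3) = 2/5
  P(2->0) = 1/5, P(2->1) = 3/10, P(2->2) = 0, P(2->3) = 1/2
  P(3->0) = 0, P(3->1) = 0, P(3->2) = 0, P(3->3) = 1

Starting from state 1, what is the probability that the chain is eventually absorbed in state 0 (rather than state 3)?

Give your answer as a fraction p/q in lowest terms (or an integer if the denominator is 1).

Answer: 52/97

Derivation:
Let a_i = P(absorbed in 0 | start in state i).
Boundary conditions: a_0 = 1, a_3 = 0.
For each transient state i, a_i = sum_j P(i->j) * a_j:
  a_1 = 1/2*a_0 + 0*a_1 + 1/10*a_2 + 2/5*a_3
  a_2 = 1/5*a_0 + 3/10*a_1 + 0*a_2 + 1/2*a_3

Substituting a_0 = 1 and a_3 = 0, rearrange to (I - Q) a = r where r[i] = P(i -> 0):
  [1, -1/10] . (a_1, a_2) = 1/2
  [-3/10, 1] . (a_1, a_2) = 1/5

Solving yields:
  a_1 = 52/97
  a_2 = 35/97

Starting state is 1, so the absorption probability is a_1 = 52/97.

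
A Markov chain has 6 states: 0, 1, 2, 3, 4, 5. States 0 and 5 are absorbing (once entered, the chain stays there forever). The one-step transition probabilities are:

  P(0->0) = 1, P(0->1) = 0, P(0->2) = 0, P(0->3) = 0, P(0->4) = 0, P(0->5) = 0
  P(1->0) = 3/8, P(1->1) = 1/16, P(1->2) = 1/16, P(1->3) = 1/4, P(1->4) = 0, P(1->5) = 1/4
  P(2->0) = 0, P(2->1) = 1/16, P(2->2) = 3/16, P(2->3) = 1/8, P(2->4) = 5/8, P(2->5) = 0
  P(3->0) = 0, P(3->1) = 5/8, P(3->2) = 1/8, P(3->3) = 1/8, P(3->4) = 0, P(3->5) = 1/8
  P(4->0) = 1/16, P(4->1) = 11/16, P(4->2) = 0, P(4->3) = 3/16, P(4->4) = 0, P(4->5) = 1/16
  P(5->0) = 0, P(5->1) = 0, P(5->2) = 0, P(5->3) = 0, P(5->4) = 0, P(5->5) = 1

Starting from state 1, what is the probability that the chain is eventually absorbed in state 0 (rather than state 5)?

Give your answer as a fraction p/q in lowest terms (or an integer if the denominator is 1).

Let a_i = P(absorbed in 0 | start in state i).
Boundary conditions: a_0 = 1, a_5 = 0.
For each transient state i, a_i = sum_j P(i->j) * a_j:
  a_1 = 3/8*a_0 + 1/16*a_1 + 1/16*a_2 + 1/4*a_3 + 0*a_4 + 1/4*a_5
  a_2 = 0*a_0 + 1/16*a_1 + 3/16*a_2 + 1/8*a_3 + 5/8*a_4 + 0*a_5
  a_3 = 0*a_0 + 5/8*a_1 + 1/8*a_2 + 1/8*a_3 + 0*a_4 + 1/8*a_5
  a_4 = 1/16*a_0 + 11/16*a_1 + 0*a_2 + 3/16*a_3 + 0*a_4 + 1/16*a_5

Substituting a_0 = 1 and a_5 = 0, rearrange to (I - Q) a = r where r[i] = P(i -> 0):
  [15/16, -1/16, -1/4, 0] . (a_1, a_2, a_3, a_4) = 3/8
  [-1/16, 13/16, -1/8, -5/8] . (a_1, a_2, a_3, a_4) = 0
  [-5/8, -1/8, 7/8, 0] . (a_1, a_2, a_3, a_4) = 0
  [-11/16, 0, -3/16, 1] . (a_1, a_2, a_3, a_4) = 1/16

Solving yields:
  a_1 = 4237/7527
  a_2 = 4001/7527
  a_3 = 3598/7527
  a_4 = 4058/7527

Starting state is 1, so the absorption probability is a_1 = 4237/7527.

Answer: 4237/7527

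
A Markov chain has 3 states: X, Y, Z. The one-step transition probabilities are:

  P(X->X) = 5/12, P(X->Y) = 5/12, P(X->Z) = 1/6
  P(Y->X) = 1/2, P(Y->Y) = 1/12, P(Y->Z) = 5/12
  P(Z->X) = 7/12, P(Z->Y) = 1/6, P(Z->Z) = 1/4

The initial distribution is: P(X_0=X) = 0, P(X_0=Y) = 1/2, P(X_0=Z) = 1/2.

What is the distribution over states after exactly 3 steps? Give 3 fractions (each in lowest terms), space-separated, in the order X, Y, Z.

Propagating the distribution step by step (d_{t+1} = d_t * P):
d_0 = (X=0, Y=1/2, Z=1/2)
  d_1[X] = 0*5/12 + 1/2*1/2 + 1/2*7/12 = 13/24
  d_1[Y] = 0*5/12 + 1/2*1/12 + 1/2*1/6 = 1/8
  d_1[Z] = 0*1/6 + 1/2*5/12 + 1/2*1/4 = 1/3
d_1 = (X=13/24, Y=1/8, Z=1/3)
  d_2[X] = 13/24*5/12 + 1/8*1/2 + 1/3*7/12 = 139/288
  d_2[Y] = 13/24*5/12 + 1/8*1/12 + 1/3*1/6 = 7/24
  d_2[Z] = 13/24*1/6 + 1/8*5/12 + 1/3*1/4 = 65/288
d_2 = (X=139/288, Y=7/24, Z=65/288)
  d_3[X] = 139/288*5/12 + 7/24*1/2 + 65/288*7/12 = 827/1728
  d_3[Y] = 139/288*5/12 + 7/24*1/12 + 65/288*1/6 = 101/384
  d_3[Z] = 139/288*1/6 + 7/24*5/12 + 65/288*1/4 = 893/3456
d_3 = (X=827/1728, Y=101/384, Z=893/3456)

Answer: 827/1728 101/384 893/3456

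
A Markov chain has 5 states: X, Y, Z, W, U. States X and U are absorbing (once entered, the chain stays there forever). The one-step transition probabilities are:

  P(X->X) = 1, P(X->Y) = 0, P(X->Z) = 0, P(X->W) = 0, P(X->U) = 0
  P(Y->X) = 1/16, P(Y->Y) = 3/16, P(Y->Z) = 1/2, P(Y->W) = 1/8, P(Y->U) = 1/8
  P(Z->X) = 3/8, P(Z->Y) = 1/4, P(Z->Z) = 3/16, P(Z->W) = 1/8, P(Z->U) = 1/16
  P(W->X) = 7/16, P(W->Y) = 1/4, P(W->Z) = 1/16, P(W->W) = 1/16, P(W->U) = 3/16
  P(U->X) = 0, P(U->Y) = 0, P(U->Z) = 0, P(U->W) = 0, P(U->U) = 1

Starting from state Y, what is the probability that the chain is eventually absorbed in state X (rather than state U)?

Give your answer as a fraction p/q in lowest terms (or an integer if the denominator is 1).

Answer: 1219/1853

Derivation:
Let a_i = P(absorbed in X | start in state i).
Boundary conditions: a_X = 1, a_U = 0.
For each transient state i, a_i = sum_j P(i->j) * a_j:
  a_Y = 1/16*a_X + 3/16*a_Y + 1/2*a_Z + 1/8*a_W + 1/8*a_U
  a_Z = 3/8*a_X + 1/4*a_Y + 3/16*a_Z + 1/8*a_W + 1/16*a_U
  a_W = 7/16*a_X + 1/4*a_Y + 1/16*a_Z + 1/16*a_W + 3/16*a_U

Substituting a_X = 1 and a_U = 0, rearrange to (I - Q) a = r where r[i] = P(i -> X):
  [13/16, -1/2, -1/8] . (a_Y, a_Z, a_W) = 1/16
  [-1/4, 13/16, -1/8] . (a_Y, a_Z, a_W) = 3/8
  [-1/4, -1/16, 15/16] . (a_Y, a_Z, a_W) = 7/16

Solving yields:
  a_Y = 1219/1853
  a_Z = 84/109
  a_W = 1285/1853

Starting state is Y, so the absorption probability is a_Y = 1219/1853.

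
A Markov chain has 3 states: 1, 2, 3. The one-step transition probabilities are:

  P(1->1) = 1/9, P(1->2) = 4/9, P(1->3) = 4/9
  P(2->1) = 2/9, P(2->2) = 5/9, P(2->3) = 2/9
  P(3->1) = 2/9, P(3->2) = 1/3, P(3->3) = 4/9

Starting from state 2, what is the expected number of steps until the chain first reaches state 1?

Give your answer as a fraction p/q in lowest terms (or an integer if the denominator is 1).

Answer: 9/2

Derivation:
Let h_i = expected steps to first reach 1 from state i.
Boundary: h_1 = 0.
First-step equations for the other states:
  h_2 = 1 + 2/9*h_1 + 5/9*h_2 + 2/9*h_3
  h_3 = 1 + 2/9*h_1 + 1/3*h_2 + 4/9*h_3

Substituting h_1 = 0 and rearranging gives the linear system (I - Q) h = 1:
  [4/9, -2/9] . (h_2, h_3) = 1
  [-1/3, 5/9] . (h_2, h_3) = 1

Solving yields:
  h_2 = 9/2
  h_3 = 9/2

Starting state is 2, so the expected hitting time is h_2 = 9/2.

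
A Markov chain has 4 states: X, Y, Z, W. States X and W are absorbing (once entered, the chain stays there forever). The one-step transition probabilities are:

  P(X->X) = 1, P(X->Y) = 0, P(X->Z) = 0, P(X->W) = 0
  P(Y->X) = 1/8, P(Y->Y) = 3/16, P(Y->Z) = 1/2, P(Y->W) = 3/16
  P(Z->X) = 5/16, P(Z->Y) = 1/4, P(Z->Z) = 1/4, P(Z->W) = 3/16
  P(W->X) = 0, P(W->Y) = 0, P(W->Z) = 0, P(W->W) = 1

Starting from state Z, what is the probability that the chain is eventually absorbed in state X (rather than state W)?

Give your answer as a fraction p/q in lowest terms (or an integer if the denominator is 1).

Answer: 73/124

Derivation:
Let a_i = P(absorbed in X | start in state i).
Boundary conditions: a_X = 1, a_W = 0.
For each transient state i, a_i = sum_j P(i->j) * a_j:
  a_Y = 1/8*a_X + 3/16*a_Y + 1/2*a_Z + 3/16*a_W
  a_Z = 5/16*a_X + 1/4*a_Y + 1/4*a_Z + 3/16*a_W

Substituting a_X = 1 and a_W = 0, rearrange to (I - Q) a = r where r[i] = P(i -> X):
  [13/16, -1/2] . (a_Y, a_Z) = 1/8
  [-1/4, 3/4] . (a_Y, a_Z) = 5/16

Solving yields:
  a_Y = 16/31
  a_Z = 73/124

Starting state is Z, so the absorption probability is a_Z = 73/124.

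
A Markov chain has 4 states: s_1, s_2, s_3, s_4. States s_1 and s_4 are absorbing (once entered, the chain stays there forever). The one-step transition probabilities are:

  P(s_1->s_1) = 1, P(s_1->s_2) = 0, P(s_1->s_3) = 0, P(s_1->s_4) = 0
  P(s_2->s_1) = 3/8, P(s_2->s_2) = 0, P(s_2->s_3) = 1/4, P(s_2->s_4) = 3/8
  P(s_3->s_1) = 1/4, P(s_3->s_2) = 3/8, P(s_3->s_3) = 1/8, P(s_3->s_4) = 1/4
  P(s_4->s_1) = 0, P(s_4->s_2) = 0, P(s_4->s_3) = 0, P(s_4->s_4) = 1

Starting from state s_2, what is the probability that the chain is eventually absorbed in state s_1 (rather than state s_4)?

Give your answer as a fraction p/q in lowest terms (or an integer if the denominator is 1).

Answer: 1/2

Derivation:
Let a_i = P(absorbed in s_1 | start in state i).
Boundary conditions: a_s_1 = 1, a_s_4 = 0.
For each transient state i, a_i = sum_j P(i->j) * a_j:
  a_s_2 = 3/8*a_s_1 + 0*a_s_2 + 1/4*a_s_3 + 3/8*a_s_4
  a_s_3 = 1/4*a_s_1 + 3/8*a_s_2 + 1/8*a_s_3 + 1/4*a_s_4

Substituting a_s_1 = 1 and a_s_4 = 0, rearrange to (I - Q) a = r where r[i] = P(i -> s_1):
  [1, -1/4] . (a_s_2, a_s_3) = 3/8
  [-3/8, 7/8] . (a_s_2, a_s_3) = 1/4

Solving yields:
  a_s_2 = 1/2
  a_s_3 = 1/2

Starting state is s_2, so the absorption probability is a_s_2 = 1/2.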